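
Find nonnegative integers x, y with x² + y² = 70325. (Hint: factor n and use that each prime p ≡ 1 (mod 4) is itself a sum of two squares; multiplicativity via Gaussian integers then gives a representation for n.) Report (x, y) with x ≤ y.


Step 1: Factor n = 70325 = 5^2 · 29 · 97.
Step 2: Check the mod-4 condition on each prime factor: 5 ≡ 1 (mod 4), exponent 2; 29 ≡ 1 (mod 4), exponent 1; 97 ≡ 1 (mod 4), exponent 1.
All primes ≡ 3 (mod 4) appear to even exponent (or don't appear), so by the two-squares theorem n IS expressible as a sum of two squares.
Step 3: Build a representation. Group n = k² · m with k = 5 and m = 29 · 97 = 2813 (a product of primes ≡ 1 (mod 4)); a representation of m scales to one of n via (k·x)² + (k·y)² = k²(x² + y²). Each prime p ≡ 1 (mod 4) is itself a sum of two squares; find a² by testing p − a² for a perfect square:
  29: 29 − 1² = 28, 29 − 2² = 25 = 5² ⇒ 29 = 2² + 5².
  97: 97 − 1² = 96, 97 − 2² = 93, 97 − 3² = 88, 97 − 4² = 81 = 9² ⇒ 97 = 4² + 9².
  Combine using the Brahmagupta–Fibonacci identity (a² + b²)(c² + d²) = (ac − bd)² + (ad + bc)² = (ac + bd)² + (ad − bc)²:
  29 · 97 = 2813: from (2² + 5²)(4² + 9²), take (2·4 − 5·9, 2·9 + 5·4) = (8 − 45, 18 + 20) = (-37, 38); dropping signs (only squares matter) gives (37, 38); check 37² + 38² = 1369 + 1444 = 2813 ✓.
  Scale by k = 5: (5·37, 5·38) = (185, 190).
Step 4: Order so x ≤ y and verify: 185² + 190² = 34225 + 36100 = 70325 = n. ✓

n = 70325 = 185² + 190² (one valid representation with x ≤ y).


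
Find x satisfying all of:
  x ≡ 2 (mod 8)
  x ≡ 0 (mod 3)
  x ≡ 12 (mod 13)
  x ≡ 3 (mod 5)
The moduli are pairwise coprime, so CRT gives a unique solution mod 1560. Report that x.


Product of moduli M = 8 · 3 · 13 · 5 = 1560.
Merge one congruence at a time:
  Start: x ≡ 2 (mod 8).
  Combine with x ≡ 0 (mod 3); new modulus lcm = 24.
    Write x = 2 + 8·t and substitute into x ≡ 0 (mod 3): 8·t ≡ 0 − 2 = -2 (mod 3).
    Reduce coefficients mod 3: 2·t ≡ 1 (mod 3).
    The inverse of 2 mod 3 is 2 (since 2·2 = 4 = 1·3 + 1), so t ≡ 2·1 = 2 ≡ 2 (mod 3).
    Then x = 2 + 8·2 = 18, valid modulo lcm(8, 3) = 24: x ≡ 18 (mod 24).
  Combine with x ≡ 12 (mod 13); new modulus lcm = 312.
    Write x = 18 + 24·t and substitute into x ≡ 12 (mod 13): 24·t ≡ 12 − 18 = -6 (mod 13).
    Reduce coefficients mod 13: 11·t ≡ 7 (mod 13).
    The inverse of 11 mod 13 is 6 (since 11·6 = 66 = 5·13 + 1), so t ≡ 6·7 = 42 ≡ 3 (mod 13).
    Then x = 18 + 24·3 = 90, valid modulo lcm(24, 13) = 312: x ≡ 90 (mod 312).
  Combine with x ≡ 3 (mod 5); new modulus lcm = 1560.
    Write x = 90 + 312·t and substitute into x ≡ 3 (mod 5): 312·t ≡ 3 − 90 = -87 (mod 5).
    Reduce coefficients mod 5: 2·t ≡ 3 (mod 5).
    The inverse of 2 mod 5 is 3 (since 2·3 = 6 = 1·5 + 1), so t ≡ 3·3 = 9 ≡ 4 (mod 5).
    Then x = 90 + 312·4 = 1338, valid modulo lcm(312, 5) = 1560: x ≡ 1338 (mod 1560).
Verify against each original: 1338 mod 8 = 2, 1338 mod 3 = 0, 1338 mod 13 = 12, 1338 mod 5 = 3.

x ≡ 1338 (mod 1560).


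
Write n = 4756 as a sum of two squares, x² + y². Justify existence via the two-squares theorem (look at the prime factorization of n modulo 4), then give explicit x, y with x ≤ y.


Step 1: Factor n = 4756 = 2^2 · 29 · 41.
Step 2: Check the mod-4 condition on each prime factor: 2 = 2 (special); 29 ≡ 1 (mod 4), exponent 1; 41 ≡ 1 (mod 4), exponent 1.
All primes ≡ 3 (mod 4) appear to even exponent (or don't appear), so by the two-squares theorem n IS expressible as a sum of two squares.
Step 3: Build a representation. Group n = k² · m with k = 2 and m = 29 · 41 = 1189 (a product of primes ≡ 1 (mod 4)); a representation of m scales to one of n via (k·x)² + (k·y)² = k²(x² + y²). Each prime p ≡ 1 (mod 4) is itself a sum of two squares; find a² by testing p − a² for a perfect square:
  29: 29 − 1² = 28, 29 − 2² = 25 = 5² ⇒ 29 = 2² + 5².
  41: 41 − 1² = 40, 41 − 2² = 37, 41 − 3² = 32, 41 − 4² = 25 = 5² ⇒ 41 = 4² + 5².
  Combine using the Brahmagupta–Fibonacci identity (a² + b²)(c² + d²) = (ac − bd)² + (ad + bc)² = (ac + bd)² + (ad − bc)²:
  29 · 41 = 1189: from (2² + 5²)(4² + 5²), take (2·4 − 5·5, 2·5 + 5·4) = (8 − 25, 10 + 20) = (-17, 30); dropping signs (only squares matter) gives (17, 30); check 17² + 30² = 289 + 900 = 1189 ✓.
  Scale by k = 2: (2·17, 2·30) = (34, 60).
Step 4: Order so x ≤ y and verify: 34² + 60² = 1156 + 3600 = 4756 = n. ✓

n = 4756 = 34² + 60² (one valid representation with x ≤ y).


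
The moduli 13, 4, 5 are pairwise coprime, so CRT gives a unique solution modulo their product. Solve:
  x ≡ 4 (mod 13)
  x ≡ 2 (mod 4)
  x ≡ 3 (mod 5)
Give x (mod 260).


Moduli 13, 4, 5 are pairwise coprime; by CRT there is a unique solution modulo M = 13 · 4 · 5 = 260.
Solve pairwise, accumulating the modulus:
  Start with x ≡ 4 (mod 13).
  Combine with x ≡ 2 (mod 4): since gcd(13, 4) = 1, we get a unique residue mod 52.
    Write x = 4 + 13·t and substitute into x ≡ 2 (mod 4): 13·t ≡ 2 − 4 = -2 (mod 4).
    Reduce coefficients mod 4: 1·t ≡ 2 (mod 4).
    So t ≡ 2 (mod 4).
    Then x = 4 + 13·2 = 30, valid modulo lcm(13, 4) = 52: x ≡ 30 (mod 52).
  Combine with x ≡ 3 (mod 5): since gcd(52, 5) = 1, we get a unique residue mod 260.
    Write x = 30 + 52·t and substitute into x ≡ 3 (mod 5): 52·t ≡ 3 − 30 = -27 (mod 5).
    Reduce coefficients mod 5: 2·t ≡ 3 (mod 5).
    The inverse of 2 mod 5 is 3 (since 2·3 = 6 = 1·5 + 1), so t ≡ 3·3 = 9 ≡ 4 (mod 5).
    Then x = 30 + 52·4 = 238, valid modulo lcm(52, 5) = 260: x ≡ 238 (mod 260).
Verify: 238 mod 13 = 4 ✓, 238 mod 4 = 2 ✓, 238 mod 5 = 3 ✓.

x ≡ 238 (mod 260).


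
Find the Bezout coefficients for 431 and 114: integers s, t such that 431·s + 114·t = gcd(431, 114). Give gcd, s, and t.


Euclidean algorithm on (431, 114) — divide until remainder is 0:
  431 = 3 · 114 + 89
  114 = 1 · 89 + 25
  89 = 3 · 25 + 14
  25 = 1 · 14 + 11
  14 = 1 · 11 + 3
  11 = 3 · 3 + 2
  3 = 1 · 2 + 1
  2 = 2 · 1 + 0
gcd(431, 114) = 1.
Track Bezout coefficients alongside the remainders: start with r₀ = 431 = a·1 + b·0 (s = 1, t = 0) and r₁ = 114 = a·0 + b·1 (s = 0, t = 1); each new remainder r_{k+1} = r_{k-1} − q_k·r_k inherits s_{k+1} = s_{k-1} − q_k·s_k, t_{k+1} = t_{k-1} − q_k·t_k, so r_k = a·s_k + b·t_k at every step:
  q = 3: r = 89, s = 1 − 3·0 = 1, t = 0 − 3·1 = -3  (check: 431·1 + 114·(-3) = 89)
  q = 1: r = 25, s = 0 − 1·1 = -1, t = 1 − 1·(-3) = 4  (check: 431·(-1) + 114·4 = 25)
  q = 3: r = 14, s = 1 − 3·(-1) = 4, t = -3 − 3·4 = -15  (check: 431·4 + 114·(-15) = 14)
  q = 1: r = 11, s = -1 − 1·4 = -5, t = 4 − 1·(-15) = 19  (check: 431·(-5) + 114·19 = 11)
  q = 1: r = 3, s = 4 − 1·(-5) = 9, t = -15 − 1·19 = -34  (check: 431·9 + 114·(-34) = 3)
  q = 3: r = 2, s = -5 − 3·9 = -32, t = 19 − 3·(-34) = 121  (check: 431·(-32) + 114·121 = 2)
  q = 1: r = 1, s = 9 − 1·(-32) = 41, t = -34 − 1·121 = -155  (check: 431·41 + 114·(-155) = 1)
The row with r = 1 (the gcd) gives the Bezout coefficients s = 41, t = -155.
Result: 431 · (41) + 114 · (-155) = 1.

gcd(431, 114) = 1; s = 41, t = -155 (check: 431·41 + 114·(-155) = 1).


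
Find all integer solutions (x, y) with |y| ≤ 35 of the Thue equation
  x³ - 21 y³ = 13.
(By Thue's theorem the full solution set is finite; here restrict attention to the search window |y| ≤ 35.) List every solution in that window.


The equation is x³ - 21y³ = 13. For fixed y, x³ = 21·y³ + 13, so a solution requires the RHS to be a perfect cube.
Strategy: iterate y from -35 to 35, compute RHS = 21·y³ + 13, and check whether it is a (positive or negative) perfect cube.
Check small values of y:
  y = 0: RHS = 13 is not a perfect cube.
  y = 1: RHS = 34 is not a perfect cube.
  y = -1: RHS = -8 = (-2)³ ⇒ x = -2 works.
  y = 2: RHS = 181 is not a perfect cube.
  y = -2: RHS = -155 is not a perfect cube.
  y = 3: RHS = 580 is not a perfect cube.
  y = -3: RHS = -554 is not a perfect cube.
Continuing, at y = -4: RHS = -1331 = (-11)³ ⇒ x = -11 works.
Searching the remaining y in |y| ≤ 35 finds no further solutions.
Collected solutions: (-2, -1), (-11, -4).

Solutions (with |y| ≤ 35): (-2, -1), (-11, -4).


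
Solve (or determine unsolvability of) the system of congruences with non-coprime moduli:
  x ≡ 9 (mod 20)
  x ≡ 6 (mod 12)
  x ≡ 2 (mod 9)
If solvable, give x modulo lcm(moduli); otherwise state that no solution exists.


Moduli 20, 12, 9 are not pairwise coprime, so CRT works modulo lcm(m_i) when all pairwise compatibility conditions hold.
Pairwise compatibility: gcd(m_i, m_j) must divide a_i - a_j for every pair.
Merge one congruence at a time:
  Start: x ≡ 9 (mod 20).
  Combine with x ≡ 6 (mod 12): gcd(20, 12) = 4, and 6 - 9 = -3 is NOT divisible by 4.
    ⇒ system is inconsistent (no integer solution).

No solution (the system is inconsistent).


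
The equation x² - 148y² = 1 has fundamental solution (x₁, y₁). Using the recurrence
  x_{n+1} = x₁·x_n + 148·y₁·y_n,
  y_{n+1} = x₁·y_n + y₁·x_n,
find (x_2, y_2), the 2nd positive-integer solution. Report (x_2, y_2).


Step 1: Find the fundamental solution (x₁, y₁) of x² - 148y² = 1.
  Expand √148 as a continued fraction. a₀ = ⌊√148⌋ = 12; iterate m_{k+1} = d_k·a_k − m_k, d_{k+1} = (148 − m_{k+1}²)/d_k, a_{k+1} = ⌊(a₀ + m_{k+1})/d_{k+1}⌋ (starting m₀ = 0, d₀ = 1), with convergents p_k = a_k·p_{k-1} + p_{k-2}, q_k = a_k·q_{k-1} + q_{k-2} (p₋₁ = 1, q₋₁ = 0):
  k = 0: a₀ = 12; p₀/q₀ = 12/1; p₀² − 148·q₀² = 144 − 148 = -4.
  k = 1: m = 12, d = 4, a = ⌊(12 + 12)/4⌋ = 6; p/q = (6·12 + 1)/(6·1 + 0) = 73/6; p² − 148·q² = 5329 − 5328 = 1.
  The first convergent with p² − 148·q² = 1 gives the fundamental solution (x₁, y₁) = (73, 6).
Step 2: Apply the recurrence (x_{n+1}, y_{n+1}) = (x₁x_n + 148y₁y_n, x₁y_n + y₁x_n) repeatedly.
  From (x_1, y_1) = (73, 6): x_2 = 73·73 + 148·6·6 = 10657; y_2 = 73·6 + 6·73 = 876.
Step 3: Verify x_2² - 148·y_2² = 113571649 - 113571648 = 1 (should be 1). ✓

(x_1, y_1) = (73, 6); (x_2, y_2) = (10657, 876).


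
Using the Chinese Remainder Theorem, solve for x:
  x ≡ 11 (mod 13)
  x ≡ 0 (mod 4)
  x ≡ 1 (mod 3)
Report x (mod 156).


Moduli 13, 4, 3 are pairwise coprime; by CRT there is a unique solution modulo M = 13 · 4 · 3 = 156.
Solve pairwise, accumulating the modulus:
  Start with x ≡ 11 (mod 13).
  Combine with x ≡ 0 (mod 4): since gcd(13, 4) = 1, we get a unique residue mod 52.
    Write x = 11 + 13·t and substitute into x ≡ 0 (mod 4): 13·t ≡ 0 − 11 = -11 (mod 4).
    Reduce coefficients mod 4: 1·t ≡ 1 (mod 4).
    So t ≡ 1 (mod 4).
    Then x = 11 + 13·1 = 24, valid modulo lcm(13, 4) = 52: x ≡ 24 (mod 52).
  Combine with x ≡ 1 (mod 3): since gcd(52, 3) = 1, we get a unique residue mod 156.
    Write x = 24 + 52·t and substitute into x ≡ 1 (mod 3): 52·t ≡ 1 − 24 = -23 (mod 3).
    Reduce coefficients mod 3: 1·t ≡ 1 (mod 3).
    So t ≡ 1 (mod 3).
    Then x = 24 + 52·1 = 76, valid modulo lcm(52, 3) = 156: x ≡ 76 (mod 156).
Verify: 76 mod 13 = 11 ✓, 76 mod 4 = 0 ✓, 76 mod 3 = 1 ✓.

x ≡ 76 (mod 156).


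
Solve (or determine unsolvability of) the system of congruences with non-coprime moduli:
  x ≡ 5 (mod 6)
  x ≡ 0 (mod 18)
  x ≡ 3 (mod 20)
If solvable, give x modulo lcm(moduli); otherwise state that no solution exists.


Moduli 6, 18, 20 are not pairwise coprime, so CRT works modulo lcm(m_i) when all pairwise compatibility conditions hold.
Pairwise compatibility: gcd(m_i, m_j) must divide a_i - a_j for every pair.
Merge one congruence at a time:
  Start: x ≡ 5 (mod 6).
  Combine with x ≡ 0 (mod 18): gcd(6, 18) = 6, and 0 - 5 = -5 is NOT divisible by 6.
    ⇒ system is inconsistent (no integer solution).

No solution (the system is inconsistent).


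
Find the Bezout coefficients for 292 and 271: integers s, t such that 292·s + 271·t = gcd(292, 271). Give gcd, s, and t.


Euclidean algorithm on (292, 271) — divide until remainder is 0:
  292 = 1 · 271 + 21
  271 = 12 · 21 + 19
  21 = 1 · 19 + 2
  19 = 9 · 2 + 1
  2 = 2 · 1 + 0
gcd(292, 271) = 1.
Track Bezout coefficients alongside the remainders: start with r₀ = 292 = a·1 + b·0 (s = 1, t = 0) and r₁ = 271 = a·0 + b·1 (s = 0, t = 1); each new remainder r_{k+1} = r_{k-1} − q_k·r_k inherits s_{k+1} = s_{k-1} − q_k·s_k, t_{k+1} = t_{k-1} − q_k·t_k, so r_k = a·s_k + b·t_k at every step:
  q = 1: r = 21, s = 1 − 1·0 = 1, t = 0 − 1·1 = -1  (check: 292·1 + 271·(-1) = 21)
  q = 12: r = 19, s = 0 − 12·1 = -12, t = 1 − 12·(-1) = 13  (check: 292·(-12) + 271·13 = 19)
  q = 1: r = 2, s = 1 − 1·(-12) = 13, t = -1 − 1·13 = -14  (check: 292·13 + 271·(-14) = 2)
  q = 9: r = 1, s = -12 − 9·13 = -129, t = 13 − 9·(-14) = 139  (check: 292·(-129) + 271·139 = 1)
The row with r = 1 (the gcd) gives the Bezout coefficients s = -129, t = 139.
Result: 292 · (-129) + 271 · (139) = 1.

gcd(292, 271) = 1; s = -129, t = 139 (check: 292·(-129) + 271·139 = 1).


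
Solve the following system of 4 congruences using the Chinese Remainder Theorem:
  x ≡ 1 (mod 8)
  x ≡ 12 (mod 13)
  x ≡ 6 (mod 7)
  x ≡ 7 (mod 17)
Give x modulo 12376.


Product of moduli M = 8 · 13 · 7 · 17 = 12376.
Merge one congruence at a time:
  Start: x ≡ 1 (mod 8).
  Combine with x ≡ 12 (mod 13); new modulus lcm = 104.
    Write x = 1 + 8·t and substitute into x ≡ 12 (mod 13): 8·t ≡ 12 − 1 = 11 (mod 13).
    The inverse of 8 mod 13 is 5 (since 8·5 = 40 = 3·13 + 1), so t ≡ 5·11 = 55 ≡ 3 (mod 13).
    Then x = 1 + 8·3 = 25, valid modulo lcm(8, 13) = 104: x ≡ 25 (mod 104).
  Combine with x ≡ 6 (mod 7); new modulus lcm = 728.
    Write x = 25 + 104·t and substitute into x ≡ 6 (mod 7): 104·t ≡ 6 − 25 = -19 (mod 7).
    Reduce coefficients mod 7: 6·t ≡ 2 (mod 7).
    The inverse of 6 mod 7 is 6 (since 6·6 = 36 = 5·7 + 1), so t ≡ 6·2 = 12 ≡ 5 (mod 7).
    Then x = 25 + 104·5 = 545, valid modulo lcm(104, 7) = 728: x ≡ 545 (mod 728).
  Combine with x ≡ 7 (mod 17); new modulus lcm = 12376.
    Write x = 545 + 728·t and substitute into x ≡ 7 (mod 17): 728·t ≡ 7 − 545 = -538 (mod 17).
    Reduce coefficients mod 17: 14·t ≡ 6 (mod 17).
    The inverse of 14 mod 17 is 11 (since 14·11 = 154 = 9·17 + 1), so t ≡ 11·6 = 66 ≡ 15 (mod 17).
    Then x = 545 + 728·15 = 11465, valid modulo lcm(728, 17) = 12376: x ≡ 11465 (mod 12376).
Verify against each original: 11465 mod 8 = 1, 11465 mod 13 = 12, 11465 mod 7 = 6, 11465 mod 17 = 7.

x ≡ 11465 (mod 12376).


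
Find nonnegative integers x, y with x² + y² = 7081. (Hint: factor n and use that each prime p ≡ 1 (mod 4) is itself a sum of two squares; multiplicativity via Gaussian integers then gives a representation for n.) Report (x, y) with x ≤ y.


Step 1: Factor n = 7081 = 73 · 97.
Step 2: Check the mod-4 condition on each prime factor: 73 ≡ 1 (mod 4), exponent 1; 97 ≡ 1 (mod 4), exponent 1.
All primes ≡ 3 (mod 4) appear to even exponent (or don't appear), so by the two-squares theorem n IS expressible as a sum of two squares.
Step 3: Build a representation. Here n = 73 · 97 is a product of primes ≡ 1 (mod 4). Each prime p ≡ 1 (mod 4) is itself a sum of two squares; find a² by testing p − a² for a perfect square:
  73: 73 − 1² = 72, 73 − 2² = 69, 73 − 3² = 64 = 8² ⇒ 73 = 3² + 8².
  97: 97 − 1² = 96, 97 − 2² = 93, 97 − 3² = 88, 97 − 4² = 81 = 9² ⇒ 97 = 4² + 9².
  Combine using the Brahmagupta–Fibonacci identity (a² + b²)(c² + d²) = (ac − bd)² + (ad + bc)² = (ac + bd)² + (ad − bc)²:
  73 · 97 = 7081: from (3² + 8²)(4² + 9²), take (3·4 − 8·9, 3·9 + 8·4) = (12 − 72, 27 + 32) = (-60, 59); dropping signs (only squares matter) gives (60, 59); check 60² + 59² = 3600 + 3481 = 7081 ✓.
Step 4: Order so x ≤ y and verify: 59² + 60² = 3481 + 3600 = 7081 = n. ✓

n = 7081 = 59² + 60² (one valid representation with x ≤ y).


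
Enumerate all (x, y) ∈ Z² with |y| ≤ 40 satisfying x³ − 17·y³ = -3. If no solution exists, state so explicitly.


The equation is x³ - 17y³ = -3. For fixed y, x³ = 17·y³ − 3, so a solution requires the RHS to be a perfect cube.
Strategy: iterate y from -40 to 40, compute RHS = 17·y³ − 3, and check whether it is a (positive or negative) perfect cube.
Check small values of y:
  y = 0: RHS = -3 is not a perfect cube.
  y = 1: RHS = 14 is not a perfect cube.
  y = -1: RHS = -20 is not a perfect cube.
  y = 2: RHS = 133 is not a perfect cube.
  y = -2: RHS = -139 is not a perfect cube.
  y = 3: RHS = 456 is not a perfect cube.
  y = -3: RHS = -462 is not a perfect cube.
Continuing the search up to |y| = 40 finds no solutions either.
No (x, y) in the scanned range satisfies the equation.

No integer solutions with |y| ≤ 40.


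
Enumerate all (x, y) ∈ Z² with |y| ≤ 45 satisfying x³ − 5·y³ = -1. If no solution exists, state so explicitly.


The equation is x³ - 5y³ = -1. For fixed y, x³ = 5·y³ − 1, so a solution requires the RHS to be a perfect cube.
Strategy: iterate y from -45 to 45, compute RHS = 5·y³ − 1, and check whether it is a (positive or negative) perfect cube.
Check small values of y:
  y = 0: RHS = -1 = (-1)³ ⇒ x = -1 works.
  y = 1: RHS = 4 is not a perfect cube.
  y = -1: RHS = -6 is not a perfect cube.
  y = 2: RHS = 39 is not a perfect cube.
  y = -2: RHS = -41 is not a perfect cube.
  y = 3: RHS = 134 is not a perfect cube.
  y = -3: RHS = -136 is not a perfect cube.
Continuing the search up to |y| = 45 finds no further solutions beyond those listed.
Collected solutions: (-1, 0).

Solutions (with |y| ≤ 45): (-1, 0).


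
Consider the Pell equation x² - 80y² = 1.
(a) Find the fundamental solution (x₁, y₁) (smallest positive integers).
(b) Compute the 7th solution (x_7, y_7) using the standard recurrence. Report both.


Step 1: Find the fundamental solution (x₁, y₁) of x² - 80y² = 1.
  Expand √80 as a continued fraction. a₀ = ⌊√80⌋ = 8; iterate m_{k+1} = d_k·a_k − m_k, d_{k+1} = (80 − m_{k+1}²)/d_k, a_{k+1} = ⌊(a₀ + m_{k+1})/d_{k+1}⌋ (starting m₀ = 0, d₀ = 1), with convergents p_k = a_k·p_{k-1} + p_{k-2}, q_k = a_k·q_{k-1} + q_{k-2} (p₋₁ = 1, q₋₁ = 0):
  k = 0: a₀ = 8; p₀/q₀ = 8/1; p₀² − 80·q₀² = 64 − 80 = -16.
  k = 1: m = 8, d = 16, a = ⌊(8 + 8)/16⌋ = 1; p/q = (1·8 + 1)/(1·1 + 0) = 9/1; p² − 80·q² = 81 − 80 = 1.
  The first convergent with p² − 80·q² = 1 gives the fundamental solution (x₁, y₁) = (9, 1).
Step 2: Apply the recurrence (x_{n+1}, y_{n+1}) = (x₁x_n + 80y₁y_n, x₁y_n + y₁x_n) repeatedly.
  From (x_1, y_1) = (9, 1): x_2 = 9·9 + 80·1·1 = 161; y_2 = 9·1 + 1·9 = 18.
  From (x_2, y_2) = (161, 18): x_3 = 9·161 + 80·1·18 = 2889; y_3 = 9·18 + 1·161 = 323.
  From (x_3, y_3) = (2889, 323): x_4 = 9·2889 + 80·1·323 = 51841; y_4 = 9·323 + 1·2889 = 5796.
  From (x_4, y_4) = (51841, 5796): x_5 = 9·51841 + 80·1·5796 = 930249; y_5 = 9·5796 + 1·51841 = 104005.
  From (x_5, y_5) = (930249, 104005): x_6 = 9·930249 + 80·1·104005 = 16692641; y_6 = 9·104005 + 1·930249 = 1866294.
  From (x_6, y_6) = (16692641, 1866294): x_7 = 9·16692641 + 80·1·1866294 = 299537289; y_7 = 9·1866294 + 1·16692641 = 33489287.
Step 3: Verify x_7² - 80·y_7² = 89722587501469521 - 89722587501469520 = 1 (should be 1). ✓

(x_1, y_1) = (9, 1); (x_7, y_7) = (299537289, 33489287).


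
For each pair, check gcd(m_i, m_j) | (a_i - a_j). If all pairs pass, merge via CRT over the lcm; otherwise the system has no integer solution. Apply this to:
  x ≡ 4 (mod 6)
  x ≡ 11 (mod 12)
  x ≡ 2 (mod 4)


Moduli 6, 12, 4 are not pairwise coprime, so CRT works modulo lcm(m_i) when all pairwise compatibility conditions hold.
Pairwise compatibility: gcd(m_i, m_j) must divide a_i - a_j for every pair.
Merge one congruence at a time:
  Start: x ≡ 4 (mod 6).
  Combine with x ≡ 11 (mod 12): gcd(6, 12) = 6, and 11 - 4 = 7 is NOT divisible by 6.
    ⇒ system is inconsistent (no integer solution).

No solution (the system is inconsistent).


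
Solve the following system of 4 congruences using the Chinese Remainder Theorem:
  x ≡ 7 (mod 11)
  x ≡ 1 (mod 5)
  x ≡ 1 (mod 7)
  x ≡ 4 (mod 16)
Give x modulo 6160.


Product of moduli M = 11 · 5 · 7 · 16 = 6160.
Merge one congruence at a time:
  Start: x ≡ 7 (mod 11).
  Combine with x ≡ 1 (mod 5); new modulus lcm = 55.
    Write x = 7 + 11·t and substitute into x ≡ 1 (mod 5): 11·t ≡ 1 − 7 = -6 (mod 5).
    Reduce coefficients mod 5: 1·t ≡ 4 (mod 5).
    So t ≡ 4 (mod 5).
    Then x = 7 + 11·4 = 51, valid modulo lcm(11, 5) = 55: x ≡ 51 (mod 55).
  Combine with x ≡ 1 (mod 7); new modulus lcm = 385.
    Write x = 51 + 55·t and substitute into x ≡ 1 (mod 7): 55·t ≡ 1 − 51 = -50 (mod 7).
    Reduce coefficients mod 7: 6·t ≡ 6 (mod 7).
    The inverse of 6 mod 7 is 6 (since 6·6 = 36 = 5·7 + 1), so t ≡ 6·6 = 36 ≡ 1 (mod 7).
    Then x = 51 + 55·1 = 106, valid modulo lcm(55, 7) = 385: x ≡ 106 (mod 385).
  Combine with x ≡ 4 (mod 16); new modulus lcm = 6160.
    Write x = 106 + 385·t and substitute into x ≡ 4 (mod 16): 385·t ≡ 4 − 106 = -102 (mod 16).
    Reduce coefficients mod 16: 1·t ≡ 10 (mod 16).
    So t ≡ 10 (mod 16).
    Then x = 106 + 385·10 = 3956, valid modulo lcm(385, 16) = 6160: x ≡ 3956 (mod 6160).
Verify against each original: 3956 mod 11 = 7, 3956 mod 5 = 1, 3956 mod 7 = 1, 3956 mod 16 = 4.

x ≡ 3956 (mod 6160).


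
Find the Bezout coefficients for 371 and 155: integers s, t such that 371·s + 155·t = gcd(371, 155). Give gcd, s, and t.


Euclidean algorithm on (371, 155) — divide until remainder is 0:
  371 = 2 · 155 + 61
  155 = 2 · 61 + 33
  61 = 1 · 33 + 28
  33 = 1 · 28 + 5
  28 = 5 · 5 + 3
  5 = 1 · 3 + 2
  3 = 1 · 2 + 1
  2 = 2 · 1 + 0
gcd(371, 155) = 1.
Track Bezout coefficients alongside the remainders: start with r₀ = 371 = a·1 + b·0 (s = 1, t = 0) and r₁ = 155 = a·0 + b·1 (s = 0, t = 1); each new remainder r_{k+1} = r_{k-1} − q_k·r_k inherits s_{k+1} = s_{k-1} − q_k·s_k, t_{k+1} = t_{k-1} − q_k·t_k, so r_k = a·s_k + b·t_k at every step:
  q = 2: r = 61, s = 1 − 2·0 = 1, t = 0 − 2·1 = -2  (check: 371·1 + 155·(-2) = 61)
  q = 2: r = 33, s = 0 − 2·1 = -2, t = 1 − 2·(-2) = 5  (check: 371·(-2) + 155·5 = 33)
  q = 1: r = 28, s = 1 − 1·(-2) = 3, t = -2 − 1·5 = -7  (check: 371·3 + 155·(-7) = 28)
  q = 1: r = 5, s = -2 − 1·3 = -5, t = 5 − 1·(-7) = 12  (check: 371·(-5) + 155·12 = 5)
  q = 5: r = 3, s = 3 − 5·(-5) = 28, t = -7 − 5·12 = -67  (check: 371·28 + 155·(-67) = 3)
  q = 1: r = 2, s = -5 − 1·28 = -33, t = 12 − 1·(-67) = 79  (check: 371·(-33) + 155·79 = 2)
  q = 1: r = 1, s = 28 − 1·(-33) = 61, t = -67 − 1·79 = -146  (check: 371·61 + 155·(-146) = 1)
The row with r = 1 (the gcd) gives the Bezout coefficients s = 61, t = -146.
Result: 371 · (61) + 155 · (-146) = 1.

gcd(371, 155) = 1; s = 61, t = -146 (check: 371·61 + 155·(-146) = 1).


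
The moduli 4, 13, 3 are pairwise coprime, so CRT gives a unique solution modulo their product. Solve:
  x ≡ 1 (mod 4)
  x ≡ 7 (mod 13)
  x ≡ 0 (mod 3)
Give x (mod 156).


Moduli 4, 13, 3 are pairwise coprime; by CRT there is a unique solution modulo M = 4 · 13 · 3 = 156.
Solve pairwise, accumulating the modulus:
  Start with x ≡ 1 (mod 4).
  Combine with x ≡ 7 (mod 13): since gcd(4, 13) = 1, we get a unique residue mod 52.
    Write x = 1 + 4·t and substitute into x ≡ 7 (mod 13): 4·t ≡ 7 − 1 = 6 (mod 13).
    The inverse of 4 mod 13 is 10 (since 4·10 = 40 = 3·13 + 1), so t ≡ 10·6 = 60 ≡ 8 (mod 13).
    Then x = 1 + 4·8 = 33, valid modulo lcm(4, 13) = 52: x ≡ 33 (mod 52).
  Combine with x ≡ 0 (mod 3): since gcd(52, 3) = 1, we get a unique residue mod 156.
    Write x = 33 + 52·t and substitute into x ≡ 0 (mod 3): 52·t ≡ 0 − 33 = -33 (mod 3).
    Reduce coefficients mod 3: 1·t ≡ 0 (mod 3).
    So t ≡ 0 (mod 3).
    Then x = 33 + 52·0 = 33, valid modulo lcm(52, 3) = 156: x ≡ 33 (mod 156).
Verify: 33 mod 4 = 1 ✓, 33 mod 13 = 7 ✓, 33 mod 3 = 0 ✓.

x ≡ 33 (mod 156).


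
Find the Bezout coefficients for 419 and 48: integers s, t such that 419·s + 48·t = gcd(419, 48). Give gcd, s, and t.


Euclidean algorithm on (419, 48) — divide until remainder is 0:
  419 = 8 · 48 + 35
  48 = 1 · 35 + 13
  35 = 2 · 13 + 9
  13 = 1 · 9 + 4
  9 = 2 · 4 + 1
  4 = 4 · 1 + 0
gcd(419, 48) = 1.
Track Bezout coefficients alongside the remainders: start with r₀ = 419 = a·1 + b·0 (s = 1, t = 0) and r₁ = 48 = a·0 + b·1 (s = 0, t = 1); each new remainder r_{k+1} = r_{k-1} − q_k·r_k inherits s_{k+1} = s_{k-1} − q_k·s_k, t_{k+1} = t_{k-1} − q_k·t_k, so r_k = a·s_k + b·t_k at every step:
  q = 8: r = 35, s = 1 − 8·0 = 1, t = 0 − 8·1 = -8  (check: 419·1 + 48·(-8) = 35)
  q = 1: r = 13, s = 0 − 1·1 = -1, t = 1 − 1·(-8) = 9  (check: 419·(-1) + 48·9 = 13)
  q = 2: r = 9, s = 1 − 2·(-1) = 3, t = -8 − 2·9 = -26  (check: 419·3 + 48·(-26) = 9)
  q = 1: r = 4, s = -1 − 1·3 = -4, t = 9 − 1·(-26) = 35  (check: 419·(-4) + 48·35 = 4)
  q = 2: r = 1, s = 3 − 2·(-4) = 11, t = -26 − 2·35 = -96  (check: 419·11 + 48·(-96) = 1)
The row with r = 1 (the gcd) gives the Bezout coefficients s = 11, t = -96.
Result: 419 · (11) + 48 · (-96) = 1.

gcd(419, 48) = 1; s = 11, t = -96 (check: 419·11 + 48·(-96) = 1).


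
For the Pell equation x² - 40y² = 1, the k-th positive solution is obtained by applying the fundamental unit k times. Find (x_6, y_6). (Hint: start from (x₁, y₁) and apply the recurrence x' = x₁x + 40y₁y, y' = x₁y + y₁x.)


Step 1: Find the fundamental solution (x₁, y₁) of x² - 40y² = 1.
  Expand √40 as a continued fraction. a₀ = ⌊√40⌋ = 6; iterate m_{k+1} = d_k·a_k − m_k, d_{k+1} = (40 − m_{k+1}²)/d_k, a_{k+1} = ⌊(a₀ + m_{k+1})/d_{k+1}⌋ (starting m₀ = 0, d₀ = 1), with convergents p_k = a_k·p_{k-1} + p_{k-2}, q_k = a_k·q_{k-1} + q_{k-2} (p₋₁ = 1, q₋₁ = 0):
  k = 0: a₀ = 6; p₀/q₀ = 6/1; p₀² − 40·q₀² = 36 − 40 = -4.
  k = 1: m = 6, d = 4, a = ⌊(6 + 6)/4⌋ = 3; p/q = (3·6 + 1)/(3·1 + 0) = 19/3; p² − 40·q² = 361 − 360 = 1.
  The first convergent with p² − 40·q² = 1 gives the fundamental solution (x₁, y₁) = (19, 3).
Step 2: Apply the recurrence (x_{n+1}, y_{n+1}) = (x₁x_n + 40y₁y_n, x₁y_n + y₁x_n) repeatedly.
  From (x_1, y_1) = (19, 3): x_2 = 19·19 + 40·3·3 = 721; y_2 = 19·3 + 3·19 = 114.
  From (x_2, y_2) = (721, 114): x_3 = 19·721 + 40·3·114 = 27379; y_3 = 19·114 + 3·721 = 4329.
  From (x_3, y_3) = (27379, 4329): x_4 = 19·27379 + 40·3·4329 = 1039681; y_4 = 19·4329 + 3·27379 = 164388.
  From (x_4, y_4) = (1039681, 164388): x_5 = 19·1039681 + 40·3·164388 = 39480499; y_5 = 19·164388 + 3·1039681 = 6242415.
  From (x_5, y_5) = (39480499, 6242415): x_6 = 19·39480499 + 40·3·6242415 = 1499219281; y_6 = 19·6242415 + 3·39480499 = 237047382.
Step 3: Verify x_6² - 40·y_6² = 2247658452522156961 - 2247658452522156960 = 1 (should be 1). ✓

(x_1, y_1) = (19, 3); (x_6, y_6) = (1499219281, 237047382).


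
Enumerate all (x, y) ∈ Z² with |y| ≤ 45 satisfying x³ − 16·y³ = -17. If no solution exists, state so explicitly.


The equation is x³ - 16y³ = -17. For fixed y, x³ = 16·y³ − 17, so a solution requires the RHS to be a perfect cube.
Strategy: iterate y from -45 to 45, compute RHS = 16·y³ − 17, and check whether it is a (positive or negative) perfect cube.
Check small values of y:
  y = 0: RHS = -17 is not a perfect cube.
  y = 1: RHS = -1 = (-1)³ ⇒ x = -1 works.
  y = -1: RHS = -33 is not a perfect cube.
  y = 2: RHS = 111 is not a perfect cube.
  y = -2: RHS = -145 is not a perfect cube.
  y = 3: RHS = 415 is not a perfect cube.
  y = -3: RHS = -449 is not a perfect cube.
Continuing the search up to |y| = 45 finds no further solutions beyond those listed.
Collected solutions: (-1, 1).

Solutions (with |y| ≤ 45): (-1, 1).


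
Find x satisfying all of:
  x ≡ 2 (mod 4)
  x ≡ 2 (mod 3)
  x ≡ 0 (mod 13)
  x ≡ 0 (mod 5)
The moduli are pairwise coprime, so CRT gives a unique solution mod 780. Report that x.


Product of moduli M = 4 · 3 · 13 · 5 = 780.
Merge one congruence at a time:
  Start: x ≡ 2 (mod 4).
  Combine with x ≡ 2 (mod 3); new modulus lcm = 12.
    Write x = 2 + 4·t and substitute into x ≡ 2 (mod 3): 4·t ≡ 2 − 2 = 0 (mod 3).
    Reduce coefficients mod 3: 1·t ≡ 0 (mod 3).
    So t ≡ 0 (mod 3).
    Then x = 2 + 4·0 = 2, valid modulo lcm(4, 3) = 12: x ≡ 2 (mod 12).
  Combine with x ≡ 0 (mod 13); new modulus lcm = 156.
    Write x = 2 + 12·t and substitute into x ≡ 0 (mod 13): 12·t ≡ 0 − 2 = -2 (mod 13).
    Reduce coefficients mod 13: 12·t ≡ 11 (mod 13).
    The inverse of 12 mod 13 is 12 (since 12·12 = 144 = 11·13 + 1), so t ≡ 12·11 = 132 ≡ 2 (mod 13).
    Then x = 2 + 12·2 = 26, valid modulo lcm(12, 13) = 156: x ≡ 26 (mod 156).
  Combine with x ≡ 0 (mod 5); new modulus lcm = 780.
    Write x = 26 + 156·t and substitute into x ≡ 0 (mod 5): 156·t ≡ 0 − 26 = -26 (mod 5).
    Reduce coefficients mod 5: 1·t ≡ 4 (mod 5).
    So t ≡ 4 (mod 5).
    Then x = 26 + 156·4 = 650, valid modulo lcm(156, 5) = 780: x ≡ 650 (mod 780).
Verify against each original: 650 mod 4 = 2, 650 mod 3 = 2, 650 mod 13 = 0, 650 mod 5 = 0.

x ≡ 650 (mod 780).


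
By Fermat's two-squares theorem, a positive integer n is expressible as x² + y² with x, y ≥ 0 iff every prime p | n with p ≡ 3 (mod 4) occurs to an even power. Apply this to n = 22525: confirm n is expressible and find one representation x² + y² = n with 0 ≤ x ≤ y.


Step 1: Factor n = 22525 = 5^2 · 17 · 53.
Step 2: Check the mod-4 condition on each prime factor: 5 ≡ 1 (mod 4), exponent 2; 17 ≡ 1 (mod 4), exponent 1; 53 ≡ 1 (mod 4), exponent 1.
All primes ≡ 3 (mod 4) appear to even exponent (or don't appear), so by the two-squares theorem n IS expressible as a sum of two squares.
Step 3: Build a representation. Group n = k² · m with k = 5 and m = 17 · 53 = 901 (a product of primes ≡ 1 (mod 4)); a representation of m scales to one of n via (k·x)² + (k·y)² = k²(x² + y²). Each prime p ≡ 1 (mod 4) is itself a sum of two squares; find a² by testing p − a² for a perfect square:
  17: 17 − 1² = 16 = 4² ⇒ 17 = 1² + 4².
  53: 53 − 1² = 52, 53 − 2² = 49 = 7² ⇒ 53 = 2² + 7².
  Combine using the Brahmagupta–Fibonacci identity (a² + b²)(c² + d²) = (ac − bd)² + (ad + bc)² = (ac + bd)² + (ad − bc)²:
  17 · 53 = 901: from (1² + 4²)(2² + 7²), take (1·2 − 4·7, 1·7 + 4·2) = (2 − 28, 7 + 8) = (-26, 15); dropping signs (only squares matter) gives (26, 15); check 26² + 15² = 676 + 225 = 901 ✓.
  Scale by k = 5: (5·26, 5·15) = (130, 75).
Step 4: Order so x ≤ y and verify: 75² + 130² = 5625 + 16900 = 22525 = n. ✓

n = 22525 = 75² + 130² (one valid representation with x ≤ y).


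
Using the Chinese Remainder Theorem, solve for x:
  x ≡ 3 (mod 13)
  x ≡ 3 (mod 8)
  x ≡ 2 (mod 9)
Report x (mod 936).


Moduli 13, 8, 9 are pairwise coprime; by CRT there is a unique solution modulo M = 13 · 8 · 9 = 936.
Solve pairwise, accumulating the modulus:
  Start with x ≡ 3 (mod 13).
  Combine with x ≡ 3 (mod 8): since gcd(13, 8) = 1, we get a unique residue mod 104.
    Write x = 3 + 13·t and substitute into x ≡ 3 (mod 8): 13·t ≡ 3 − 3 = 0 (mod 8).
    Reduce coefficients mod 8: 5·t ≡ 0 (mod 8).
    The inverse of 5 mod 8 is 5 (since 5·5 = 25 = 3·8 + 1), so t ≡ 5·0 = 0 ≡ 0 (mod 8).
    Then x = 3 + 13·0 = 3, valid modulo lcm(13, 8) = 104: x ≡ 3 (mod 104).
  Combine with x ≡ 2 (mod 9): since gcd(104, 9) = 1, we get a unique residue mod 936.
    Write x = 3 + 104·t and substitute into x ≡ 2 (mod 9): 104·t ≡ 2 − 3 = -1 (mod 9).
    Reduce coefficients mod 9: 5·t ≡ 8 (mod 9).
    The inverse of 5 mod 9 is 2 (since 5·2 = 10 = 1·9 + 1), so t ≡ 2·8 = 16 ≡ 7 (mod 9).
    Then x = 3 + 104·7 = 731, valid modulo lcm(104, 9) = 936: x ≡ 731 (mod 936).
Verify: 731 mod 13 = 3 ✓, 731 mod 8 = 3 ✓, 731 mod 9 = 2 ✓.

x ≡ 731 (mod 936).


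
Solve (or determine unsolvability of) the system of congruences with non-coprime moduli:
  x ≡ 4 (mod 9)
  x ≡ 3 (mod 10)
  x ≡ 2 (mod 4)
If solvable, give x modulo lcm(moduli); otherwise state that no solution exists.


Moduli 9, 10, 4 are not pairwise coprime, so CRT works modulo lcm(m_i) when all pairwise compatibility conditions hold.
Pairwise compatibility: gcd(m_i, m_j) must divide a_i - a_j for every pair.
Merge one congruence at a time:
  Start: x ≡ 4 (mod 9).
  Combine with x ≡ 3 (mod 10): gcd(9, 10) = 1; 3 - 4 = -1, which IS divisible by 1, so compatible.
    Write x = 4 + 9·t and substitute into x ≡ 3 (mod 10): 9·t ≡ 3 − 4 = -1 (mod 10).
    Reduce coefficients mod 10: 9·t ≡ 9 (mod 10).
    The inverse of 9 mod 10 is 9 (since 9·9 = 81 = 8·10 + 1), so t ≡ 9·9 = 81 ≡ 1 (mod 10).
    Then x = 4 + 9·1 = 13, valid modulo lcm(9, 10) = 90: x ≡ 13 (mod 90).
  Combine with x ≡ 2 (mod 4): gcd(90, 4) = 2, and 2 - 13 = -11 is NOT divisible by 2.
    ⇒ system is inconsistent (no integer solution).

No solution (the system is inconsistent).


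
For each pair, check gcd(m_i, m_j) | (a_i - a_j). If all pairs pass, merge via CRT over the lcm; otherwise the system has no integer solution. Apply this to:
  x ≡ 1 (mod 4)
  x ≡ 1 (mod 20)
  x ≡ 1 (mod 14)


Moduli 4, 20, 14 are not pairwise coprime, so CRT works modulo lcm(m_i) when all pairwise compatibility conditions hold.
Pairwise compatibility: gcd(m_i, m_j) must divide a_i - a_j for every pair.
Merge one congruence at a time:
  Start: x ≡ 1 (mod 4).
  Combine with x ≡ 1 (mod 20): gcd(4, 20) = 4; 1 - 1 = 0, which IS divisible by 4, so compatible.
    Write x = 1 + 4·t and substitute into x ≡ 1 (mod 20): 4·t ≡ 1 − 1 = 0 (mod 20).
    Divide the congruence (and modulus) by g = 4: 1·t ≡ 0 (mod 5).
    So t ≡ 0 (mod 5).
    Then x = 1 + 4·0 = 1, valid modulo lcm(4, 20) = 20: x ≡ 1 (mod 20).
  Combine with x ≡ 1 (mod 14): gcd(20, 14) = 2; 1 - 1 = 0, which IS divisible by 2, so compatible.
    Write x = 1 + 20·t and substitute into x ≡ 1 (mod 14): 20·t ≡ 1 − 1 = 0 (mod 14).
    Divide the congruence (and modulus) by g = 2: 10·t ≡ 0 (mod 7).
    Reduce coefficients mod 7: 3·t ≡ 0 (mod 7).
    The inverse of 3 mod 7 is 5 (since 3·5 = 15 = 2·7 + 1), so t ≡ 5·0 = 0 ≡ 0 (mod 7).
    Then x = 1 + 20·0 = 1, valid modulo lcm(20, 14) = 140: x ≡ 1 (mod 140).
Verify: 1 mod 4 = 1, 1 mod 20 = 1, 1 mod 14 = 1.

x ≡ 1 (mod 140).


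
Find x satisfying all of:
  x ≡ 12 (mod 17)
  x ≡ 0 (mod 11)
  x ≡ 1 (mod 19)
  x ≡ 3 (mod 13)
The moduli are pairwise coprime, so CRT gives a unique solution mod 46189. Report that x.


Product of moduli M = 17 · 11 · 19 · 13 = 46189.
Merge one congruence at a time:
  Start: x ≡ 12 (mod 17).
  Combine with x ≡ 0 (mod 11); new modulus lcm = 187.
    Write x = 12 + 17·t and substitute into x ≡ 0 (mod 11): 17·t ≡ 0 − 12 = -12 (mod 11).
    Reduce coefficients mod 11: 6·t ≡ 10 (mod 11).
    The inverse of 6 mod 11 is 2 (since 6·2 = 12 = 1·11 + 1), so t ≡ 2·10 = 20 ≡ 9 (mod 11).
    Then x = 12 + 17·9 = 165, valid modulo lcm(17, 11) = 187: x ≡ 165 (mod 187).
  Combine with x ≡ 1 (mod 19); new modulus lcm = 3553.
    Write x = 165 + 187·t and substitute into x ≡ 1 (mod 19): 187·t ≡ 1 − 165 = -164 (mod 19).
    Reduce coefficients mod 19: 16·t ≡ 7 (mod 19).
    The inverse of 16 mod 19 is 6 (since 16·6 = 96 = 5·19 + 1), so t ≡ 6·7 = 42 ≡ 4 (mod 19).
    Then x = 165 + 187·4 = 913, valid modulo lcm(187, 19) = 3553: x ≡ 913 (mod 3553).
  Combine with x ≡ 3 (mod 13); new modulus lcm = 46189.
    Write x = 913 + 3553·t and substitute into x ≡ 3 (mod 13): 3553·t ≡ 3 − 913 = -910 (mod 13).
    Reduce coefficients mod 13: 4·t ≡ 0 (mod 13).
    The inverse of 4 mod 13 is 10 (since 4·10 = 40 = 3·13 + 1), so t ≡ 10·0 = 0 ≡ 0 (mod 13).
    Then x = 913 + 3553·0 = 913, valid modulo lcm(3553, 13) = 46189: x ≡ 913 (mod 46189).
Verify against each original: 913 mod 17 = 12, 913 mod 11 = 0, 913 mod 19 = 1, 913 mod 13 = 3.

x ≡ 913 (mod 46189).


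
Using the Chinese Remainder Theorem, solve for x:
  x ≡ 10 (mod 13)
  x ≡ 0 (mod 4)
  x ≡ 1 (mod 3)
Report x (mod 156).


Moduli 13, 4, 3 are pairwise coprime; by CRT there is a unique solution modulo M = 13 · 4 · 3 = 156.
Solve pairwise, accumulating the modulus:
  Start with x ≡ 10 (mod 13).
  Combine with x ≡ 0 (mod 4): since gcd(13, 4) = 1, we get a unique residue mod 52.
    Write x = 10 + 13·t and substitute into x ≡ 0 (mod 4): 13·t ≡ 0 − 10 = -10 (mod 4).
    Reduce coefficients mod 4: 1·t ≡ 2 (mod 4).
    So t ≡ 2 (mod 4).
    Then x = 10 + 13·2 = 36, valid modulo lcm(13, 4) = 52: x ≡ 36 (mod 52).
  Combine with x ≡ 1 (mod 3): since gcd(52, 3) = 1, we get a unique residue mod 156.
    Write x = 36 + 52·t and substitute into x ≡ 1 (mod 3): 52·t ≡ 1 − 36 = -35 (mod 3).
    Reduce coefficients mod 3: 1·t ≡ 1 (mod 3).
    So t ≡ 1 (mod 3).
    Then x = 36 + 52·1 = 88, valid modulo lcm(52, 3) = 156: x ≡ 88 (mod 156).
Verify: 88 mod 13 = 10 ✓, 88 mod 4 = 0 ✓, 88 mod 3 = 1 ✓.

x ≡ 88 (mod 156).


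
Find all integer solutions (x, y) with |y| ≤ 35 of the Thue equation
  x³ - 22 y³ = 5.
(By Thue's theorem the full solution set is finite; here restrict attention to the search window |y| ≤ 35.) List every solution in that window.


The equation is x³ - 22y³ = 5. For fixed y, x³ = 22·y³ + 5, so a solution requires the RHS to be a perfect cube.
Strategy: iterate y from -35 to 35, compute RHS = 22·y³ + 5, and check whether it is a (positive or negative) perfect cube.
Check small values of y:
  y = 0: RHS = 5 is not a perfect cube.
  y = 1: RHS = 27 = (3)³ ⇒ x = 3 works.
  y = -1: RHS = -17 is not a perfect cube.
  y = 2: RHS = 181 is not a perfect cube.
  y = -2: RHS = -171 is not a perfect cube.
  y = 3: RHS = 599 is not a perfect cube.
  y = -3: RHS = -589 is not a perfect cube.
Continuing the search up to |y| = 35 finds no further solutions beyond those listed.
Collected solutions: (3, 1).

Solutions (with |y| ≤ 35): (3, 1).


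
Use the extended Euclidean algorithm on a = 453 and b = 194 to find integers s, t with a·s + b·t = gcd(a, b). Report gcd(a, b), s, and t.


Euclidean algorithm on (453, 194) — divide until remainder is 0:
  453 = 2 · 194 + 65
  194 = 2 · 65 + 64
  65 = 1 · 64 + 1
  64 = 64 · 1 + 0
gcd(453, 194) = 1.
Track Bezout coefficients alongside the remainders: start with r₀ = 453 = a·1 + b·0 (s = 1, t = 0) and r₁ = 194 = a·0 + b·1 (s = 0, t = 1); each new remainder r_{k+1} = r_{k-1} − q_k·r_k inherits s_{k+1} = s_{k-1} − q_k·s_k, t_{k+1} = t_{k-1} − q_k·t_k, so r_k = a·s_k + b·t_k at every step:
  q = 2: r = 65, s = 1 − 2·0 = 1, t = 0 − 2·1 = -2  (check: 453·1 + 194·(-2) = 65)
  q = 2: r = 64, s = 0 − 2·1 = -2, t = 1 − 2·(-2) = 5  (check: 453·(-2) + 194·5 = 64)
  q = 1: r = 1, s = 1 − 1·(-2) = 3, t = -2 − 1·5 = -7  (check: 453·3 + 194·(-7) = 1)
The row with r = 1 (the gcd) gives the Bezout coefficients s = 3, t = -7.
Result: 453 · (3) + 194 · (-7) = 1.

gcd(453, 194) = 1; s = 3, t = -7 (check: 453·3 + 194·(-7) = 1).


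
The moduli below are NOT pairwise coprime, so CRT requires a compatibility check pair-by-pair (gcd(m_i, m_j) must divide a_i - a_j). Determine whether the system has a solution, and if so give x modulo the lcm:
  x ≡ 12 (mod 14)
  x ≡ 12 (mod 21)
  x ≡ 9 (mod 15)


Moduli 14, 21, 15 are not pairwise coprime, so CRT works modulo lcm(m_i) when all pairwise compatibility conditions hold.
Pairwise compatibility: gcd(m_i, m_j) must divide a_i - a_j for every pair.
Merge one congruence at a time:
  Start: x ≡ 12 (mod 14).
  Combine with x ≡ 12 (mod 21): gcd(14, 21) = 7; 12 - 12 = 0, which IS divisible by 7, so compatible.
    Write x = 12 + 14·t and substitute into x ≡ 12 (mod 21): 14·t ≡ 12 − 12 = 0 (mod 21).
    Divide the congruence (and modulus) by g = 7: 2·t ≡ 0 (mod 3).
    The inverse of 2 mod 3 is 2 (since 2·2 = 4 = 1·3 + 1), so t ≡ 2·0 = 0 ≡ 0 (mod 3).
    Then x = 12 + 14·0 = 12, valid modulo lcm(14, 21) = 42: x ≡ 12 (mod 42).
  Combine with x ≡ 9 (mod 15): gcd(42, 15) = 3; 9 - 12 = -3, which IS divisible by 3, so compatible.
    Write x = 12 + 42·t and substitute into x ≡ 9 (mod 15): 42·t ≡ 9 − 12 = -3 (mod 15).
    Divide the congruence (and modulus) by g = 3: 14·t ≡ -1 (mod 5).
    Reduce coefficients mod 5: 4·t ≡ 4 (mod 5).
    The inverse of 4 mod 5 is 4 (since 4·4 = 16 = 3·5 + 1), so t ≡ 4·4 = 16 ≡ 1 (mod 5).
    Then x = 12 + 42·1 = 54, valid modulo lcm(42, 15) = 210: x ≡ 54 (mod 210).
Verify: 54 mod 14 = 12, 54 mod 21 = 12, 54 mod 15 = 9.

x ≡ 54 (mod 210).
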